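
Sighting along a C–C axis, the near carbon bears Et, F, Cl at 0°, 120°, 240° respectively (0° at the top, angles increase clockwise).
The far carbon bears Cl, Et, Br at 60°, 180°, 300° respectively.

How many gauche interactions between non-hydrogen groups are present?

6

Non-H gauche pairs: Et(0°)/Cl(60°); Et(0°)/Br(300°); F(120°)/Cl(60°); F(120°)/Et(180°); Cl(240°)/Et(180°); Cl(240°)/Br(300°) — 6 interactions.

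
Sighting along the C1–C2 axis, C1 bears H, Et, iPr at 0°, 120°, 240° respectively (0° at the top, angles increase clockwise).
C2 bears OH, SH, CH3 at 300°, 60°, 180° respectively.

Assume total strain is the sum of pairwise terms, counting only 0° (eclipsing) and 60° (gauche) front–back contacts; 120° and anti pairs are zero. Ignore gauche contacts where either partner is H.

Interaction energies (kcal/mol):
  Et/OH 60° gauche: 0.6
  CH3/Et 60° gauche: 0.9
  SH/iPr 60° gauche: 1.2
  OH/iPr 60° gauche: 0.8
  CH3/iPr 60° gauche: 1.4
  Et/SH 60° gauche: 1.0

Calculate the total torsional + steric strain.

This conformer (staggered): Et(120°)/SH(60°) gauche 1.0; Et(120°)/CH3(180°) gauche 0.9; iPr(240°)/OH(300°) gauche 0.8; iPr(240°)/CH3(180°) gauche 1.4 → 4.1 kcal/mol.

4.1 kcal/mol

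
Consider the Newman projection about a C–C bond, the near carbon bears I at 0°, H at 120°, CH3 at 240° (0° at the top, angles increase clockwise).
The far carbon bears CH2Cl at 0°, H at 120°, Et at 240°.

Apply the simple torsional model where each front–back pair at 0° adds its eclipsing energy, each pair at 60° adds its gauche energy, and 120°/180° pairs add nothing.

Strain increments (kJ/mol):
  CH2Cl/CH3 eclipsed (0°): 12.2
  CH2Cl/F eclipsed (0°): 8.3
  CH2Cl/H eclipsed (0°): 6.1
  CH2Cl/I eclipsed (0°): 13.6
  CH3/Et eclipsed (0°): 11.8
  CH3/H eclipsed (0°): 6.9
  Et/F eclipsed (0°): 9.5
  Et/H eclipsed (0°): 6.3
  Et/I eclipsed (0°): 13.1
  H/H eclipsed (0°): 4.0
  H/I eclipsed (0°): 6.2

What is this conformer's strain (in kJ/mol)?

29.4 kJ/mol

This conformer (eclipsed): I–CH2Cl eclipsed, H–H eclipsed, CH3–Et eclipsed; 13.6 + 4.0 + 11.8 = 29.4 kJ/mol.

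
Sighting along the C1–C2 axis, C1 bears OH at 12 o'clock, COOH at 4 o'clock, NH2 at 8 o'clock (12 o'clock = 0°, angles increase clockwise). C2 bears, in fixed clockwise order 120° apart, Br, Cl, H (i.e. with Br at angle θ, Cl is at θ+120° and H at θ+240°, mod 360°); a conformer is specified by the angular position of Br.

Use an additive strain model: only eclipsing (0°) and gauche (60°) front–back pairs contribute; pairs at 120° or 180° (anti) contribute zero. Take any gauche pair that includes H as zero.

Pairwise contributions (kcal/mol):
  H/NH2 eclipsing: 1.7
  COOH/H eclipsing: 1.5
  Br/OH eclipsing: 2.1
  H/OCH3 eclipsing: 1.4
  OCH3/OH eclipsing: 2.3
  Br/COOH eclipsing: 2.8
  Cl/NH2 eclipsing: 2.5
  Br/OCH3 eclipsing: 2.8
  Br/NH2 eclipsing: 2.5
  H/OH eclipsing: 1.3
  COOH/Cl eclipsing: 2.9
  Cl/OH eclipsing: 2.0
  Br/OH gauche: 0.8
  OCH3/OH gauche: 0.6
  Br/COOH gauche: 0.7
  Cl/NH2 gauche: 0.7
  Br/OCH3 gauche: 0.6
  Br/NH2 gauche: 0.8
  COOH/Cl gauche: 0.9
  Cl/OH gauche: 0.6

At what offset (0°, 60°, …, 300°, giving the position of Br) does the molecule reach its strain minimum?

180°

Br at 0° is eclipsed. OH at 0° is eclipsed with Br at 0° (2.1); COOH at 120° is eclipsed with Cl at 120° (2.9); NH2 at 240° is eclipsed with H at 240° (1.7). Total 6.7 kcal/mol.
Br at 60° is staggered. OH at 0° is gauche with Br at 60° (0.8); COOH at 120° is gauche with Br at 60° (0.7); COOH at 120° is gauche with Cl at 180° (0.9); NH2 at 240° is gauche with Cl at 180° (0.7). Total 3.1 kcal/mol.
Br at 120° is eclipsed. OH at 0° is eclipsed with H at 0° (1.3); COOH at 120° is eclipsed with Br at 120° (2.8); NH2 at 240° is eclipsed with Cl at 240° (2.5). Total 6.6 kcal/mol.
Br at 180° is staggered. OH at 0° is gauche with Cl at 300° (0.6); COOH at 120° is gauche with Br at 180° (0.7); NH2 at 240° is gauche with Br at 180° (0.8); NH2 at 240° is gauche with Cl at 300° (0.7). Total 2.8 kcal/mol.
Br at 240° is eclipsed. OH at 0° is eclipsed with Cl at 0° (2.0); COOH at 120° is eclipsed with H at 120° (1.5); NH2 at 240° is eclipsed with Br at 240° (2.5). Total 6.0 kcal/mol.
Br at 300° is staggered. OH at 0° is gauche with Br at 300° (0.8); OH at 0° is gauche with Cl at 60° (0.6); COOH at 120° is gauche with Cl at 60° (0.9); NH2 at 240° is gauche with Br at 300° (0.8). Total 3.1 kcal/mol.
The minimum (2.8 kcal/mol) occurs with Br at 180°.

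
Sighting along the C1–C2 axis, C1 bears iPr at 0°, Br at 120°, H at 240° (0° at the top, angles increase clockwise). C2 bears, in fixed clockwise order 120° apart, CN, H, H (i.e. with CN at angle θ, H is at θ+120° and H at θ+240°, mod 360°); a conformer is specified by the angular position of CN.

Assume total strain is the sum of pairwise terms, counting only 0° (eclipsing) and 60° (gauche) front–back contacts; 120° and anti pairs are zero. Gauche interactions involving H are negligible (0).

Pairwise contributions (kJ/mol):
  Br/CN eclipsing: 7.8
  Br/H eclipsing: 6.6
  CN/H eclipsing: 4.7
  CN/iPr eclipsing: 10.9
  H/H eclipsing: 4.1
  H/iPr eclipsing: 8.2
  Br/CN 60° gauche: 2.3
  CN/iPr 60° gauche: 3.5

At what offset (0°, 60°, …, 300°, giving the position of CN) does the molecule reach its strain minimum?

CN at 0° (eclipsed): iPr(0°)/CN(0°) eclipsed 10.9; Br(120°)/H(120°) eclipsed 6.6; H(240°)/H(240°) eclipsed 4.1 → 21.6 kJ/mol.
CN at 60° (staggered): iPr(0°)/CN(60°) gauche 3.5; Br(120°)/CN(60°) gauche 2.3 → 5.8 kJ/mol.
CN at 120° (eclipsed): iPr(0°)/H(0°) eclipsed 8.2; Br(120°)/CN(120°) eclipsed 7.8; H(240°)/H(240°) eclipsed 4.1 → 20.1 kJ/mol.
CN at 180° (staggered): Br(120°)/CN(180°) gauche 2.3 → 2.3 kJ/mol.
CN at 240° (eclipsed): iPr(0°)/H(0°) eclipsed 8.2; Br(120°)/H(120°) eclipsed 6.6; H(240°)/CN(240°) eclipsed 4.7 → 19.5 kJ/mol.
CN at 300° (staggered): iPr(0°)/CN(300°) gauche 3.5 → 3.5 kJ/mol.
The minimum (2.3 kJ/mol) occurs with CN at 180°.

180°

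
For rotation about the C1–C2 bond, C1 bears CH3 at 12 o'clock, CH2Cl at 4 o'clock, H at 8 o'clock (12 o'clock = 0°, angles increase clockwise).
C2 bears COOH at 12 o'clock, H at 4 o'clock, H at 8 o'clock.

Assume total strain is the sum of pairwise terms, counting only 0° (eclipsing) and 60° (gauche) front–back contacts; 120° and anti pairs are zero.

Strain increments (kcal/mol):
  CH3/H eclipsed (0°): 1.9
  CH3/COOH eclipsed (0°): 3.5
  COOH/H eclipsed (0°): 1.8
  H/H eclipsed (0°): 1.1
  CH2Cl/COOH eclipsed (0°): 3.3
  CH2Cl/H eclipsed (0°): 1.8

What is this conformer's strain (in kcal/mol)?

6.4 kcal/mol

This conformer (eclipsed): CH3(0°)/COOH(0°) eclipsed 3.5; CH2Cl(120°)/H(120°) eclipsed 1.8; H(240°)/H(240°) eclipsed 1.1 → 6.4 kcal/mol.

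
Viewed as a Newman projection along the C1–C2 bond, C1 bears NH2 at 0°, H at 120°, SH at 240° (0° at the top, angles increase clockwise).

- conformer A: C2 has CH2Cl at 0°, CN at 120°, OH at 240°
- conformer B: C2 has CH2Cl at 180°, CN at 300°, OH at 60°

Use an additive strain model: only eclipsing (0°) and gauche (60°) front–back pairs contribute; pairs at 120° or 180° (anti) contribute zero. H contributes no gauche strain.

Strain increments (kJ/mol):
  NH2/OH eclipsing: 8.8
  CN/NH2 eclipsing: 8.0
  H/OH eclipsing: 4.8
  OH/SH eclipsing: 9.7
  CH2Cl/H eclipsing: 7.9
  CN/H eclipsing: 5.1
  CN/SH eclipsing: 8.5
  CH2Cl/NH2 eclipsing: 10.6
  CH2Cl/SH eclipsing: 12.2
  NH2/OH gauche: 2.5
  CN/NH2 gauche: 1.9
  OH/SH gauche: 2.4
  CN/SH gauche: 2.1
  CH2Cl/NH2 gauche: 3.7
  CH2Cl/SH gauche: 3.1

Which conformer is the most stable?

A (eclipsed): NH2–CH2Cl eclipsed, H–CN eclipsed, SH–OH eclipsed; 10.6 + 5.1 + 9.7 = 25.4 kJ/mol.
B (staggered): NH2–CN gauche, NH2–OH gauche, SH–CH2Cl gauche, SH–CN gauche; 1.9 + 2.5 + 3.1 + 2.1 = 9.6 kJ/mol.
B has the lowest total (9.6 kJ/mol).

B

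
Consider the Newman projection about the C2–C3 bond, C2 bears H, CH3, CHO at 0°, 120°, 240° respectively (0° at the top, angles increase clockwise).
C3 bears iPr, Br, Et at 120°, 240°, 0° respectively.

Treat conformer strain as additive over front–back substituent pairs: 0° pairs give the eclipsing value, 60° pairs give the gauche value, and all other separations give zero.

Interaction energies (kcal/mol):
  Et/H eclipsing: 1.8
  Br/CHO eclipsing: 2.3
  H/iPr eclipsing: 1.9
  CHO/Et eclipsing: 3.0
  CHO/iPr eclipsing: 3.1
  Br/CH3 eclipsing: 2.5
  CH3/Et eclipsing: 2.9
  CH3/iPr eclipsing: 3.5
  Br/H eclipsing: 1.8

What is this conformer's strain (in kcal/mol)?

7.6 kcal/mol

This conformer is eclipsed. H at 0° is eclipsed with Et at 0° (1.8); CH3 at 120° is eclipsed with iPr at 120° (3.5); CHO at 240° is eclipsed with Br at 240° (2.3). Total 7.6 kcal/mol.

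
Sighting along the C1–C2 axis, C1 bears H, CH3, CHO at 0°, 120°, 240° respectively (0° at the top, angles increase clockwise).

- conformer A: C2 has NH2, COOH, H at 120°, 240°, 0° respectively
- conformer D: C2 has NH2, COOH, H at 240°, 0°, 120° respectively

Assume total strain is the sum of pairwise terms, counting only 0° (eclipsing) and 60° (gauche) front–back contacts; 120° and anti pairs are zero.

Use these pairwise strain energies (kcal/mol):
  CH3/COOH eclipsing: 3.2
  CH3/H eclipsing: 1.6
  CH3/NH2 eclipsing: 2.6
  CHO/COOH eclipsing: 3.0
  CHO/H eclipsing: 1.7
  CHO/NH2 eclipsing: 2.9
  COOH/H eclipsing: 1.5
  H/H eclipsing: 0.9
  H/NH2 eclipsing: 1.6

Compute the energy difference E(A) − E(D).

+0.5 kcal/mol

A (eclipsed): H(0°)/H(0°) eclipsed 0.9; CH3(120°)/NH2(120°) eclipsed 2.6; CHO(240°)/COOH(240°) eclipsed 3.0 → 6.5 kcal/mol.
D (eclipsed): H(0°)/COOH(0°) eclipsed 1.5; CH3(120°)/H(120°) eclipsed 1.6; CHO(240°)/NH2(240°) eclipsed 2.9 → 6.0 kcal/mol.
E(A) − E(D) = 6.5 − 6.0 = +0.5 kcal/mol.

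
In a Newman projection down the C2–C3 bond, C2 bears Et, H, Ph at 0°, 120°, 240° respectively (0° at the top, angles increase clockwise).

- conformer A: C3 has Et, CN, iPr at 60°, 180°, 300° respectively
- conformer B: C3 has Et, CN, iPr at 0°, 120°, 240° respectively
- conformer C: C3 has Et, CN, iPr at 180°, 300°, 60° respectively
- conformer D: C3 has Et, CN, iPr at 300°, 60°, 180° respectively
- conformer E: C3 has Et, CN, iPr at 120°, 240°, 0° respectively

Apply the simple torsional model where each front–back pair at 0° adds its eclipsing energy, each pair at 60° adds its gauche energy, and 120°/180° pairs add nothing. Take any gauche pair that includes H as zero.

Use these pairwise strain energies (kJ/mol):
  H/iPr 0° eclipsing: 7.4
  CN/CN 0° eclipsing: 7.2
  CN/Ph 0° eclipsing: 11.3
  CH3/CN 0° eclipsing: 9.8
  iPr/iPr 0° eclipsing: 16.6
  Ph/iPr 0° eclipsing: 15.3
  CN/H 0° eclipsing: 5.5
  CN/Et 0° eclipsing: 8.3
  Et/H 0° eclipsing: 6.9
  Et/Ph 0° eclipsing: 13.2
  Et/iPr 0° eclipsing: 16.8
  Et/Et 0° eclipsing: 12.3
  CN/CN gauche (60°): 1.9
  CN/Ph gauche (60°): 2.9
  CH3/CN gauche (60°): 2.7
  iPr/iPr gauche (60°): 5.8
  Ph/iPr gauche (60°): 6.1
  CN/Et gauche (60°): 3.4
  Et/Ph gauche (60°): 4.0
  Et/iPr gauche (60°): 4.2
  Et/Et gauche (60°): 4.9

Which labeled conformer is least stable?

A is staggered. Et at 0° is gauche with Et at 60° (4.9); Et at 0° is gauche with iPr at 300° (4.2); Ph at 240° is gauche with CN at 180° (2.9); Ph at 240° is gauche with iPr at 300° (6.1). Total 18.1 kJ/mol.
B is eclipsed. Et at 0° is eclipsed with Et at 0° (12.3); H at 120° is eclipsed with CN at 120° (5.5); Ph at 240° is eclipsed with iPr at 240° (15.3). Total 33.1 kJ/mol.
C is staggered. Et at 0° is gauche with CN at 300° (3.4); Et at 0° is gauche with iPr at 60° (4.2); Ph at 240° is gauche with Et at 180° (4.0); Ph at 240° is gauche with CN at 300° (2.9). Total 14.5 kJ/mol.
D is staggered. Et at 0° is gauche with Et at 300° (4.9); Et at 0° is gauche with CN at 60° (3.4); Ph at 240° is gauche with Et at 300° (4.0); Ph at 240° is gauche with iPr at 180° (6.1). Total 18.4 kJ/mol.
E is eclipsed. Et at 0° is eclipsed with iPr at 0° (16.8); H at 120° is eclipsed with Et at 120° (6.9); Ph at 240° is eclipsed with CN at 240° (11.3). Total 35.0 kJ/mol.
E has the highest total (35.0 kJ/mol).

E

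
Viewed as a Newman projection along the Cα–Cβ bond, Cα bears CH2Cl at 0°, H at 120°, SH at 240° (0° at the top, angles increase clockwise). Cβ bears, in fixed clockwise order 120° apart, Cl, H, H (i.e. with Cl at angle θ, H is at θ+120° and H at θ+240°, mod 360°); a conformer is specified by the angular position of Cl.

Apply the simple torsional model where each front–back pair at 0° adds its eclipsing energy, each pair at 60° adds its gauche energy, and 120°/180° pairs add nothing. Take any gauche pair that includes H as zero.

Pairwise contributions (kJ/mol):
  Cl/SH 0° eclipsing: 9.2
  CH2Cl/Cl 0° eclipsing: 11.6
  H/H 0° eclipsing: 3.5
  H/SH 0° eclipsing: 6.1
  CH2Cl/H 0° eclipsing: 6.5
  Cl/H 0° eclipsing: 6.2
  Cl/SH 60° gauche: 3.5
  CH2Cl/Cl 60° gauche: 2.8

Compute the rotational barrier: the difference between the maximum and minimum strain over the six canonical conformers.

Cl at 0° (eclipsed): CH2Cl(0°)/Cl(0°) eclipsed 11.6; H(120°)/H(120°) eclipsed 3.5; SH(240°)/H(240°) eclipsed 6.1 → 21.2 kJ/mol.
Cl at 60° (staggered): CH2Cl(0°)/Cl(60°) gauche 2.8 → 2.8 kJ/mol.
Cl at 120° (eclipsed): CH2Cl(0°)/H(0°) eclipsed 6.5; H(120°)/Cl(120°) eclipsed 6.2; SH(240°)/H(240°) eclipsed 6.1 → 18.8 kJ/mol.
Cl at 180° (staggered): SH(240°)/Cl(180°) gauche 3.5 → 3.5 kJ/mol.
Cl at 240° (eclipsed): CH2Cl(0°)/H(0°) eclipsed 6.5; H(120°)/H(120°) eclipsed 3.5; SH(240°)/Cl(240°) eclipsed 9.2 → 19.2 kJ/mol.
Cl at 300° (staggered): CH2Cl(0°)/Cl(300°) gauche 2.8; SH(240°)/Cl(300°) gauche 3.5 → 6.3 kJ/mol.
Max at 0° (21.2 kJ/mol), min at 60° (2.8 kJ/mol); barrier = 18.4 kJ/mol.

18.4 kJ/mol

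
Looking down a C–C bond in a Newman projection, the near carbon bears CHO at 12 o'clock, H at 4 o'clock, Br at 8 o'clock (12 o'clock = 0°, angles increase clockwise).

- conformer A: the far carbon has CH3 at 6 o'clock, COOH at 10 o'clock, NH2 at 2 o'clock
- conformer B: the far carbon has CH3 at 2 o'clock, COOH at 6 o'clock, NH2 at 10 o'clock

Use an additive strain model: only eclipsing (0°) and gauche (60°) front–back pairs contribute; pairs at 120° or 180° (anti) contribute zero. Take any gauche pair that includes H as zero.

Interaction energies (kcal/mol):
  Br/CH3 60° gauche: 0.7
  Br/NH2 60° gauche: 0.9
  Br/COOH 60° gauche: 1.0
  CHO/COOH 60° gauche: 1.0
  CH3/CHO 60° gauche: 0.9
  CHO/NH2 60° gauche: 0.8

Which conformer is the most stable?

A

A (staggered): CHO–COOH gauche, CHO–NH2 gauche, Br–CH3 gauche, Br–COOH gauche; 1.0 + 0.8 + 0.7 + 1.0 = 3.5 kcal/mol.
B (staggered): CHO–CH3 gauche, CHO–NH2 gauche, Br–COOH gauche, Br–NH2 gauche; 0.9 + 0.8 + 1.0 + 0.9 = 3.6 kcal/mol.
A has the lowest total (3.5 kcal/mol).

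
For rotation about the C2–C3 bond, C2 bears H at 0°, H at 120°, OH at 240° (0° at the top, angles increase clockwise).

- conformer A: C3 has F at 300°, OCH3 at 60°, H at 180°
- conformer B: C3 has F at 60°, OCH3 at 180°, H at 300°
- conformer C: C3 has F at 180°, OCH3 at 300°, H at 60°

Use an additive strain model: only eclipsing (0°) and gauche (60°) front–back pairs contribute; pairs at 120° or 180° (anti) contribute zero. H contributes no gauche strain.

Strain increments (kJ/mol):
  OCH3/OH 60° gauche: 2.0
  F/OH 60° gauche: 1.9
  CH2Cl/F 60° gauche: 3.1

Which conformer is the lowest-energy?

A

A is staggered. OH at 240° is gauche with F at 300° (1.9). Total 1.9 kJ/mol.
B is staggered. OH at 240° is gauche with OCH3 at 180° (2.0). Total 2.0 kJ/mol.
C is staggered. OH at 240° is gauche with F at 180° (1.9); OH at 240° is gauche with OCH3 at 300° (2.0). Total 3.9 kJ/mol.
A has the lowest total (1.9 kJ/mol).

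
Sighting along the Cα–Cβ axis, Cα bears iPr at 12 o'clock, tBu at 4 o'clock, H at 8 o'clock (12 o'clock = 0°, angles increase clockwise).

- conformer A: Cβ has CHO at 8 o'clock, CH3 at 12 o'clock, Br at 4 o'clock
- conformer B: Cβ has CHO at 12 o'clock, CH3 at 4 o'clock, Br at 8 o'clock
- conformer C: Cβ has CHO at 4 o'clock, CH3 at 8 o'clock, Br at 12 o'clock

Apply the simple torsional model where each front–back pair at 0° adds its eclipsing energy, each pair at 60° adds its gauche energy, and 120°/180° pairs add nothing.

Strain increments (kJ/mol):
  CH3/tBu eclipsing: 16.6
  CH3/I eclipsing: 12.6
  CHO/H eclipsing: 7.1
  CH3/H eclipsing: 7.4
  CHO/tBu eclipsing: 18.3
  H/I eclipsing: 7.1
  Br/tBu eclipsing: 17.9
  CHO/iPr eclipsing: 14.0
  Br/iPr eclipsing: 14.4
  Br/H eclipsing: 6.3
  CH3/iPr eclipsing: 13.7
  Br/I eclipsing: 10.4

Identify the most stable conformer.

A is eclipsed. iPr at 0° is eclipsed with CH3 at 0° (13.7); tBu at 120° is eclipsed with Br at 120° (17.9); H at 240° is eclipsed with CHO at 240° (7.1). Total 38.7 kJ/mol.
B is eclipsed. iPr at 0° is eclipsed with CHO at 0° (14.0); tBu at 120° is eclipsed with CH3 at 120° (16.6); H at 240° is eclipsed with Br at 240° (6.3). Total 36.9 kJ/mol.
C is eclipsed. iPr at 0° is eclipsed with Br at 0° (14.4); tBu at 120° is eclipsed with CHO at 120° (18.3); H at 240° is eclipsed with CH3 at 240° (7.4). Total 40.1 kJ/mol.
B has the lowest total (36.9 kJ/mol).

B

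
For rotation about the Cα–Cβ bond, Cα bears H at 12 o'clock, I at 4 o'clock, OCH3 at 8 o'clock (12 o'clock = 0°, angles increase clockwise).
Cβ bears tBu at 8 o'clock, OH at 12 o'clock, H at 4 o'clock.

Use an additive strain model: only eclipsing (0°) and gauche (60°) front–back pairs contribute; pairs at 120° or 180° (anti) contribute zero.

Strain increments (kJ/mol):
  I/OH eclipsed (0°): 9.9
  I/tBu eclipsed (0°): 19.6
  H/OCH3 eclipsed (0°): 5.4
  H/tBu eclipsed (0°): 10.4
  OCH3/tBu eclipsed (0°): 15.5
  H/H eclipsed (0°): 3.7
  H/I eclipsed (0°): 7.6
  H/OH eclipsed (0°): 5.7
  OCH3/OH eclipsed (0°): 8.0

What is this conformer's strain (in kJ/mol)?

This conformer is eclipsed. H at 0° is eclipsed with OH at 0° (5.7); I at 120° is eclipsed with H at 120° (7.6); OCH3 at 240° is eclipsed with tBu at 240° (15.5). Total 28.8 kJ/mol.

28.8 kJ/mol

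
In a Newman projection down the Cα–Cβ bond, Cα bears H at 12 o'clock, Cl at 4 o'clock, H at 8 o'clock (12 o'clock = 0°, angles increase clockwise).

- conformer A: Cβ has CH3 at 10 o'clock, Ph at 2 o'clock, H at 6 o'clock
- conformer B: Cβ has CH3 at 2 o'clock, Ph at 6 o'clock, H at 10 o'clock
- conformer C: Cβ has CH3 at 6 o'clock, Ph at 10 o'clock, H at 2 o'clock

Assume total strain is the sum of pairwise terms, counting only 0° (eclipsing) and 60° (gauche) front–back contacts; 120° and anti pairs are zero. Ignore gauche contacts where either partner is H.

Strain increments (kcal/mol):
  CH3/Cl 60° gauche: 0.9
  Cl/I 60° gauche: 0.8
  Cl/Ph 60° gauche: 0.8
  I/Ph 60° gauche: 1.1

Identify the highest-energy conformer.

A (staggered): Cl(120°)/Ph(60°) gauche 0.8 → 0.8 kcal/mol.
B (staggered): Cl(120°)/CH3(60°) gauche 0.9; Cl(120°)/Ph(180°) gauche 0.8 → 1.7 kcal/mol.
C (staggered): Cl(120°)/CH3(180°) gauche 0.9 → 0.9 kcal/mol.
B has the highest total (1.7 kcal/mol).

B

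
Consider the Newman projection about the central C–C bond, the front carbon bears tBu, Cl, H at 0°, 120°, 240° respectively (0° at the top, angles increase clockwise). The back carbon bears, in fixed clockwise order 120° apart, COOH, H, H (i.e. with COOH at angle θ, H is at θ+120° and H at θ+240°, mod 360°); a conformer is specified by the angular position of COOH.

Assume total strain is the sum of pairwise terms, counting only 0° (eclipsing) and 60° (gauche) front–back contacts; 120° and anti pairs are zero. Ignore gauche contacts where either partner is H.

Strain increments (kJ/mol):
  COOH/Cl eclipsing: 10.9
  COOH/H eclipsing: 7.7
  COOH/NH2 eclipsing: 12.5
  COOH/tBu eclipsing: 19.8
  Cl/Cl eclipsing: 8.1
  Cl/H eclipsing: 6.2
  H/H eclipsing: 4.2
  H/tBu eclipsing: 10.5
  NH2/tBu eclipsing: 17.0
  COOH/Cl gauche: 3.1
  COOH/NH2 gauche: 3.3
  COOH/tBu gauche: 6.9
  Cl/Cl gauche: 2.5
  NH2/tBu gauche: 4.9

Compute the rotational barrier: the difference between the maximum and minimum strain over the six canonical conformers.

COOH at 0° (eclipsed): tBu(0°)/COOH(0°) eclipsed 19.8; Cl(120°)/H(120°) eclipsed 6.2; H(240°)/H(240°) eclipsed 4.2 → 30.2 kJ/mol.
COOH at 60° (staggered): tBu(0°)/COOH(60°) gauche 6.9; Cl(120°)/COOH(60°) gauche 3.1 → 10.0 kJ/mol.
COOH at 120° (eclipsed): tBu(0°)/H(0°) eclipsed 10.5; Cl(120°)/COOH(120°) eclipsed 10.9; H(240°)/H(240°) eclipsed 4.2 → 25.6 kJ/mol.
COOH at 180° (staggered): Cl(120°)/COOH(180°) gauche 3.1 → 3.1 kJ/mol.
COOH at 240° (eclipsed): tBu(0°)/H(0°) eclipsed 10.5; Cl(120°)/H(120°) eclipsed 6.2; H(240°)/COOH(240°) eclipsed 7.7 → 24.4 kJ/mol.
COOH at 300° (staggered): tBu(0°)/COOH(300°) gauche 6.9 → 6.9 kJ/mol.
Max at 0° (30.2 kJ/mol), min at 180° (3.1 kJ/mol); barrier = 27.1 kJ/mol.

27.1 kJ/mol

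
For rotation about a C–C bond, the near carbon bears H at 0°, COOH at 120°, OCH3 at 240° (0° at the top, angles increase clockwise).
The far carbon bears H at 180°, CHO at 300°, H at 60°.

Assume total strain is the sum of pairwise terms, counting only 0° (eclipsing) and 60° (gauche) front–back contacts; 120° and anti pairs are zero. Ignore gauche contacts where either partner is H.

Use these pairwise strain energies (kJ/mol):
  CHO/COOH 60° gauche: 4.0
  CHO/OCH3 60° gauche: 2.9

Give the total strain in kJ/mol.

2.9 kJ/mol

This conformer (staggered): OCH3(240°)/CHO(300°) gauche 2.9 → 2.9 kJ/mol.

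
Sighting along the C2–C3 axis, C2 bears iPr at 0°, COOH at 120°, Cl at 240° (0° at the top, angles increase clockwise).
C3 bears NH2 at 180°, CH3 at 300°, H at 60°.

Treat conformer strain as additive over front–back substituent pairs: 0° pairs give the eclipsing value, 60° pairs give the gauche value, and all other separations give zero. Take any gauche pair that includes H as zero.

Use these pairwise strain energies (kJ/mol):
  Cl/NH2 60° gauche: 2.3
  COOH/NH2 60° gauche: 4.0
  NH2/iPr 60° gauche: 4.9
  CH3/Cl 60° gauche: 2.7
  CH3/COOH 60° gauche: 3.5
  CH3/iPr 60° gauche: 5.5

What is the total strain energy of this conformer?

This conformer (staggered): iPr(0°)/CH3(300°) gauche 5.5; COOH(120°)/NH2(180°) gauche 4.0; Cl(240°)/NH2(180°) gauche 2.3; Cl(240°)/CH3(300°) gauche 2.7 → 14.5 kJ/mol.

14.5 kJ/mol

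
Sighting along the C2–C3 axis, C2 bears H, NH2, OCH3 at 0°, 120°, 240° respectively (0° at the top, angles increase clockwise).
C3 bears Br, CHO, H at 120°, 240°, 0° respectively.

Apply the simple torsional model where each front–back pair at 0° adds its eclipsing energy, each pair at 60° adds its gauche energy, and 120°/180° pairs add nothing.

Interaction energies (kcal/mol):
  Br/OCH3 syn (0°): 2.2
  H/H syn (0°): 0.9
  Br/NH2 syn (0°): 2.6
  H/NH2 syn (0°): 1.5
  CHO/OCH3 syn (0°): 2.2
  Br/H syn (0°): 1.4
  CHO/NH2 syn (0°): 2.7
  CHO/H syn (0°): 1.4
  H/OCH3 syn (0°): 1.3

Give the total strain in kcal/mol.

This conformer is eclipsed. H at 0° is eclipsed with H at 0° (0.9); NH2 at 120° is eclipsed with Br at 120° (2.6); OCH3 at 240° is eclipsed with CHO at 240° (2.2). Total 5.7 kcal/mol.

5.7 kcal/mol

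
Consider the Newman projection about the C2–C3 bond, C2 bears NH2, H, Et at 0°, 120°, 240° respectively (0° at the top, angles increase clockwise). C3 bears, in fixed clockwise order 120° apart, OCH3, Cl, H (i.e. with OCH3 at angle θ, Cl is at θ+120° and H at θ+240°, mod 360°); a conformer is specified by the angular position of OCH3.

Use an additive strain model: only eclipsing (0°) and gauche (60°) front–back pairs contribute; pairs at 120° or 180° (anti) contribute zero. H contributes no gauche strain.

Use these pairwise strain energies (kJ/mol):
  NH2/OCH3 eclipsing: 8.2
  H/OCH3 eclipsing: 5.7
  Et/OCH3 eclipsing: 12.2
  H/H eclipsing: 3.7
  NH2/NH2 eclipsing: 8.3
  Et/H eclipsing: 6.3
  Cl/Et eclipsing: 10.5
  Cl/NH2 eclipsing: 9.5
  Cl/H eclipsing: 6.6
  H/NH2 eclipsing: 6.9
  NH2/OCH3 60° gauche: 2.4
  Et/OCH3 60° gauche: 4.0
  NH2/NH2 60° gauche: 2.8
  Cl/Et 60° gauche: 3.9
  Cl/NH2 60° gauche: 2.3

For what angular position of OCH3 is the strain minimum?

60°

OCH3 at 0° (eclipsed): NH2–OCH3 eclipsed, H–Cl eclipsed, Et–H eclipsed; 8.2 + 6.6 + 6.3 = 21.1 kJ/mol.
OCH3 at 60° (staggered): NH2–OCH3 gauche, Et–Cl gauche; 2.4 + 3.9 = 6.3 kJ/mol.
OCH3 at 120° (eclipsed): NH2–H eclipsed, H–OCH3 eclipsed, Et–Cl eclipsed; 6.9 + 5.7 + 10.5 = 23.1 kJ/mol.
OCH3 at 180° (staggered): NH2–Cl gauche, Et–OCH3 gauche, Et–Cl gauche; 2.3 + 4.0 + 3.9 = 10.2 kJ/mol.
OCH3 at 240° (eclipsed): NH2–Cl eclipsed, H–H eclipsed, Et–OCH3 eclipsed; 9.5 + 3.7 + 12.2 = 25.4 kJ/mol.
OCH3 at 300° (staggered): NH2–OCH3 gauche, NH2–Cl gauche, Et–OCH3 gauche; 2.4 + 2.3 + 4.0 = 8.7 kJ/mol.
The minimum (6.3 kJ/mol) occurs with OCH3 at 60°.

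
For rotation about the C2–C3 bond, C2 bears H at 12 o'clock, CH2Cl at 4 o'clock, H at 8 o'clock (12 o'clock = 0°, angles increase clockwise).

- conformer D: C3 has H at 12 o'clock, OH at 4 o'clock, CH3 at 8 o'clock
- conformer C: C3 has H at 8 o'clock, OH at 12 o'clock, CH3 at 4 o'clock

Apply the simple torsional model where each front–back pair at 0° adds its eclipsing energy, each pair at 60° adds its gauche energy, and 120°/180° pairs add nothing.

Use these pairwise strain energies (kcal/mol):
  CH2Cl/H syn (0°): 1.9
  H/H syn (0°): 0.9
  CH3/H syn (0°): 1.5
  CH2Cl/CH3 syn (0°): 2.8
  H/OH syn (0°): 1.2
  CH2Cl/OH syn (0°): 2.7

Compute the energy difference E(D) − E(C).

D (eclipsed): H(0°)/H(0°) eclipsed 0.9; CH2Cl(120°)/OH(120°) eclipsed 2.7; H(240°)/CH3(240°) eclipsed 1.5 → 5.1 kcal/mol.
C (eclipsed): H(0°)/OH(0°) eclipsed 1.2; CH2Cl(120°)/CH3(120°) eclipsed 2.8; H(240°)/H(240°) eclipsed 0.9 → 4.9 kcal/mol.
E(D) − E(C) = 5.1 − 4.9 = +0.2 kcal/mol.

+0.2 kcal/mol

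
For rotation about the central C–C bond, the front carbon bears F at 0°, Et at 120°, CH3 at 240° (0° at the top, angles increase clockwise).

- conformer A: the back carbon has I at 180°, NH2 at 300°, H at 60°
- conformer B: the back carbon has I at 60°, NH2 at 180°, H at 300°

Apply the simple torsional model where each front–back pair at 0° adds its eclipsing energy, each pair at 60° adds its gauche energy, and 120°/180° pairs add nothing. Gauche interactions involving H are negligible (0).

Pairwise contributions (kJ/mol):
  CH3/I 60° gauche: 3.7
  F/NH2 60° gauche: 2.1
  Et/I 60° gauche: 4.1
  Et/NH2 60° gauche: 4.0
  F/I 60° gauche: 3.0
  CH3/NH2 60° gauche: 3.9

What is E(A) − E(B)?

-1.2 kJ/mol

A (staggered): F(0°)/NH2(300°) gauche 2.1; Et(120°)/I(180°) gauche 4.1; CH3(240°)/I(180°) gauche 3.7; CH3(240°)/NH2(300°) gauche 3.9 → 13.8 kJ/mol.
B (staggered): F(0°)/I(60°) gauche 3.0; Et(120°)/I(60°) gauche 4.1; Et(120°)/NH2(180°) gauche 4.0; CH3(240°)/NH2(180°) gauche 3.9 → 15.0 kJ/mol.
E(A) − E(B) = 13.8 − 15.0 = -1.2 kJ/mol.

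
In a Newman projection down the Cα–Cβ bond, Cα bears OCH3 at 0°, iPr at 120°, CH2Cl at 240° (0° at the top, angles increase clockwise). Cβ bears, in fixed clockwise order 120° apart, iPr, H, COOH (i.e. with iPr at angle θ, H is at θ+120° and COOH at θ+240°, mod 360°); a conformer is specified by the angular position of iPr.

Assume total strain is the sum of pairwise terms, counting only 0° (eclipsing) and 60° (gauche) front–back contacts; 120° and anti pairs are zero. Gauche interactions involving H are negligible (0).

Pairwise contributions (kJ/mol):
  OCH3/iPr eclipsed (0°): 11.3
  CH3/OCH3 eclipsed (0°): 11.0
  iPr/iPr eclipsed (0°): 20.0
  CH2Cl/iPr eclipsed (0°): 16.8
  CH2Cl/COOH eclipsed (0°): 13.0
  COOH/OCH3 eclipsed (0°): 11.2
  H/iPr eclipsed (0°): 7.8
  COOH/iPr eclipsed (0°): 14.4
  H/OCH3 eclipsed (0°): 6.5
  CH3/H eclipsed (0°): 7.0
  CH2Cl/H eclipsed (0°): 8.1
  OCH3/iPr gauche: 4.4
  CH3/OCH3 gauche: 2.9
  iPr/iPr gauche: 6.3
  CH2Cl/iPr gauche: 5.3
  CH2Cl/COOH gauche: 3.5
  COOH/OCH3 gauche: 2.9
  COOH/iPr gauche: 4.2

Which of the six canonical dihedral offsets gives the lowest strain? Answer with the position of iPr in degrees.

60°

iPr at 0° (eclipsed): OCH3(0°)/iPr(0°) eclipsed 11.3; iPr(120°)/H(120°) eclipsed 7.8; CH2Cl(240°)/COOH(240°) eclipsed 13.0 → 32.1 kJ/mol.
iPr at 60° (staggered): OCH3(0°)/iPr(60°) gauche 4.4; OCH3(0°)/COOH(300°) gauche 2.9; iPr(120°)/iPr(60°) gauche 6.3; CH2Cl(240°)/COOH(300°) gauche 3.5 → 17.1 kJ/mol.
iPr at 120° (eclipsed): OCH3(0°)/COOH(0°) eclipsed 11.2; iPr(120°)/iPr(120°) eclipsed 20.0; CH2Cl(240°)/H(240°) eclipsed 8.1 → 39.3 kJ/mol.
iPr at 180° (staggered): OCH3(0°)/COOH(60°) gauche 2.9; iPr(120°)/iPr(180°) gauche 6.3; iPr(120°)/COOH(60°) gauche 4.2; CH2Cl(240°)/iPr(180°) gauche 5.3 → 18.7 kJ/mol.
iPr at 240° (eclipsed): OCH3(0°)/H(0°) eclipsed 6.5; iPr(120°)/COOH(120°) eclipsed 14.4; CH2Cl(240°)/iPr(240°) eclipsed 16.8 → 37.7 kJ/mol.
iPr at 300° (staggered): OCH3(0°)/iPr(300°) gauche 4.4; iPr(120°)/COOH(180°) gauche 4.2; CH2Cl(240°)/iPr(300°) gauche 5.3; CH2Cl(240°)/COOH(180°) gauche 3.5 → 17.4 kJ/mol.
The minimum (17.1 kJ/mol) occurs with iPr at 60°.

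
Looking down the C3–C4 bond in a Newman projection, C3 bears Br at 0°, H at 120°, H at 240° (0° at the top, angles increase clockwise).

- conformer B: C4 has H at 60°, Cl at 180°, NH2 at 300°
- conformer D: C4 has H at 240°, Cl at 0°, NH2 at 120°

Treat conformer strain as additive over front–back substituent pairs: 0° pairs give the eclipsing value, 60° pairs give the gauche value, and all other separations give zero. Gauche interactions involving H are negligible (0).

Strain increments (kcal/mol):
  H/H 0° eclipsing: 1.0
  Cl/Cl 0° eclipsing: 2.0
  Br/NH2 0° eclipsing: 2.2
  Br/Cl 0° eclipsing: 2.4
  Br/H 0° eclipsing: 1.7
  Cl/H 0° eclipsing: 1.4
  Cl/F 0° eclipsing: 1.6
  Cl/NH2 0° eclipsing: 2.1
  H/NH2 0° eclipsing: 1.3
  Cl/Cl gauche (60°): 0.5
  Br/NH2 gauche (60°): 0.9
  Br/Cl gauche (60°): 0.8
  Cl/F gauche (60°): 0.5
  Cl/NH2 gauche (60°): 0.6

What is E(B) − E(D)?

B is staggered. Br at 0° is gauche with NH2 at 300° (0.9). Total 0.9 kcal/mol.
D is eclipsed. Br at 0° is eclipsed with Cl at 0° (2.4); H at 120° is eclipsed with NH2 at 120° (1.3); H at 240° is eclipsed with H at 240° (1.0). Total 4.7 kcal/mol.
E(B) − E(D) = 0.9 − 4.7 = -3.8 kcal/mol.

-3.8 kcal/mol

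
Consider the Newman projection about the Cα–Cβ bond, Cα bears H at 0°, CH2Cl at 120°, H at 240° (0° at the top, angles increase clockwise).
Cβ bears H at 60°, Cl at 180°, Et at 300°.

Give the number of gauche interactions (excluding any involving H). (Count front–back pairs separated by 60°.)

1

Non-H gauche pairs: CH2Cl(120°)/Cl(180°) — 1 interaction.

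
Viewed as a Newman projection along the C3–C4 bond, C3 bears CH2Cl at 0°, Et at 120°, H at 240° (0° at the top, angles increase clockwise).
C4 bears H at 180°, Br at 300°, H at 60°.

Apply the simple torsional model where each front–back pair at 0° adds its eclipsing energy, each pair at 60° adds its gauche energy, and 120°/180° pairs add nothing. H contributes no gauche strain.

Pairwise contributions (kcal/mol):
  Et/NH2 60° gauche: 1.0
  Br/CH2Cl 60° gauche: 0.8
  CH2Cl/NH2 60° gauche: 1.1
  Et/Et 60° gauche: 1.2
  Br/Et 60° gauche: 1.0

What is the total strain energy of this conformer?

0.8 kcal/mol

This conformer (staggered): CH2Cl(0°)/Br(300°) gauche 0.8 → 0.8 kcal/mol.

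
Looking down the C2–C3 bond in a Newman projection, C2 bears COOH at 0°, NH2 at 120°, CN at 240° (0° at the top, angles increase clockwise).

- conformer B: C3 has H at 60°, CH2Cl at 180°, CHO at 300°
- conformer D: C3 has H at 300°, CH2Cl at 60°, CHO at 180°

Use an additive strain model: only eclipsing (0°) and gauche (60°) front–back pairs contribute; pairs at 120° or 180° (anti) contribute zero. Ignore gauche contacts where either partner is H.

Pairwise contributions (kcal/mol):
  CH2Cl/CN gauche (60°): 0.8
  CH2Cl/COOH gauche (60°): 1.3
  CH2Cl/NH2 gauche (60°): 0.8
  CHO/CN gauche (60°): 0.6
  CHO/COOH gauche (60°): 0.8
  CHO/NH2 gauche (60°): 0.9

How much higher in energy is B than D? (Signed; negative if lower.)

-0.6 kcal/mol

B (staggered): COOH(0°)/CHO(300°) gauche 0.8; NH2(120°)/CH2Cl(180°) gauche 0.8; CN(240°)/CH2Cl(180°) gauche 0.8; CN(240°)/CHO(300°) gauche 0.6 → 3.0 kcal/mol.
D (staggered): COOH(0°)/CH2Cl(60°) gauche 1.3; NH2(120°)/CH2Cl(60°) gauche 0.8; NH2(120°)/CHO(180°) gauche 0.9; CN(240°)/CHO(180°) gauche 0.6 → 3.6 kcal/mol.
E(B) − E(D) = 3.0 − 3.6 = -0.6 kcal/mol.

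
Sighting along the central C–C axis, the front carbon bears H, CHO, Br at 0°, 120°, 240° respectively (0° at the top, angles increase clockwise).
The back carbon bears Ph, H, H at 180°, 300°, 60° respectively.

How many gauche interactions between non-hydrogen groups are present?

Non-H gauche pairs: CHO(120°)/Ph(180°); Br(240°)/Ph(180°) — 2 interactions.

2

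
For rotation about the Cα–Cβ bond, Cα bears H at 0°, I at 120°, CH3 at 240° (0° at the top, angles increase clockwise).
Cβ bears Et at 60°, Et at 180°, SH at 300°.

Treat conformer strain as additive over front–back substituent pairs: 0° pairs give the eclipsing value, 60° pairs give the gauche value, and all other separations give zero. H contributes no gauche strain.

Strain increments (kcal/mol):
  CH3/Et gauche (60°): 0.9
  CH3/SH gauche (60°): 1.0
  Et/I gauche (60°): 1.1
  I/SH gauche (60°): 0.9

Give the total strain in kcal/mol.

This conformer is staggered. I at 120° is gauche with Et at 60° (1.1); I at 120° is gauche with Et at 180° (1.1); CH3 at 240° is gauche with Et at 180° (0.9); CH3 at 240° is gauche with SH at 300° (1.0). Total 4.1 kcal/mol.

4.1 kcal/mol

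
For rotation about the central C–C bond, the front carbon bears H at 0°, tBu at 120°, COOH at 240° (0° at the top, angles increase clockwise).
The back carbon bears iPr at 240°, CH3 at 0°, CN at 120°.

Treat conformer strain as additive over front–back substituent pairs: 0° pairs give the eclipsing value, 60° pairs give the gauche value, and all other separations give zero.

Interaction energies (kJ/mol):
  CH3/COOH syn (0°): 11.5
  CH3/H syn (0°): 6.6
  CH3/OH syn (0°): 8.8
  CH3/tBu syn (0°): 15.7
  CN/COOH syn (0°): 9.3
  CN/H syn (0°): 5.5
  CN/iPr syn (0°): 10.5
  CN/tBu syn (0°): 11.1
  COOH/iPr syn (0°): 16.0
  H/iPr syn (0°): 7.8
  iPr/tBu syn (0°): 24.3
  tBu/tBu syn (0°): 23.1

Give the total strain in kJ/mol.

This conformer is eclipsed. H at 0° is eclipsed with CH3 at 0° (6.6); tBu at 120° is eclipsed with CN at 120° (11.1); COOH at 240° is eclipsed with iPr at 240° (16.0). Total 33.7 kJ/mol.

33.7 kJ/mol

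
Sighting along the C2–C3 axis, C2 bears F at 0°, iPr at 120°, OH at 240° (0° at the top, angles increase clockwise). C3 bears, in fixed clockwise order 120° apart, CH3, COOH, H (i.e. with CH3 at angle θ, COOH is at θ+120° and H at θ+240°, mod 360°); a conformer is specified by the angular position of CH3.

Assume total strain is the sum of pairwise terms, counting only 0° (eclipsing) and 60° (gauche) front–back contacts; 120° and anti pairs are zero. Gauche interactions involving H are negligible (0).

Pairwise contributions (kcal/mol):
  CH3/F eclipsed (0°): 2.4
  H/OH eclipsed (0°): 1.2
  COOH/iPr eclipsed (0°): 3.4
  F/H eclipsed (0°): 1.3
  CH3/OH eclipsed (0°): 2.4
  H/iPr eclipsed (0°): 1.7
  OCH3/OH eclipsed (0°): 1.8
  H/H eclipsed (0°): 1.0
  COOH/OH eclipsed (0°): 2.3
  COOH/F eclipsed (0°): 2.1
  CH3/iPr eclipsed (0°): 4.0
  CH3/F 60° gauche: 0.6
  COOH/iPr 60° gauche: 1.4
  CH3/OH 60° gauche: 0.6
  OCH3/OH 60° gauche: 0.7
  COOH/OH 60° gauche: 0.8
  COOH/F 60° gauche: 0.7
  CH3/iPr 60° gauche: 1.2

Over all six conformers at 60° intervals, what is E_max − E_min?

CH3 at 0° (eclipsed): F(0°)/CH3(0°) eclipsed 2.4; iPr(120°)/COOH(120°) eclipsed 3.4; OH(240°)/H(240°) eclipsed 1.2 → 7.0 kcal/mol.
CH3 at 60° (staggered): F(0°)/CH3(60°) gauche 0.6; iPr(120°)/CH3(60°) gauche 1.2; iPr(120°)/COOH(180°) gauche 1.4; OH(240°)/COOH(180°) gauche 0.8 → 4.0 kcal/mol.
CH3 at 120° (eclipsed): F(0°)/H(0°) eclipsed 1.3; iPr(120°)/CH3(120°) eclipsed 4.0; OH(240°)/COOH(240°) eclipsed 2.3 → 7.6 kcal/mol.
CH3 at 180° (staggered): F(0°)/COOH(300°) gauche 0.7; iPr(120°)/CH3(180°) gauche 1.2; OH(240°)/CH3(180°) gauche 0.6; OH(240°)/COOH(300°) gauche 0.8 → 3.3 kcal/mol.
CH3 at 240° (eclipsed): F(0°)/COOH(0°) eclipsed 2.1; iPr(120°)/H(120°) eclipsed 1.7; OH(240°)/CH3(240°) eclipsed 2.4 → 6.2 kcal/mol.
CH3 at 300° (staggered): F(0°)/CH3(300°) gauche 0.6; F(0°)/COOH(60°) gauche 0.7; iPr(120°)/COOH(60°) gauche 1.4; OH(240°)/CH3(300°) gauche 0.6 → 3.3 kcal/mol.
Max at 120° (7.6 kcal/mol), min at 180° (3.3 kcal/mol); barrier = 4.3 kcal/mol.

4.3 kcal/mol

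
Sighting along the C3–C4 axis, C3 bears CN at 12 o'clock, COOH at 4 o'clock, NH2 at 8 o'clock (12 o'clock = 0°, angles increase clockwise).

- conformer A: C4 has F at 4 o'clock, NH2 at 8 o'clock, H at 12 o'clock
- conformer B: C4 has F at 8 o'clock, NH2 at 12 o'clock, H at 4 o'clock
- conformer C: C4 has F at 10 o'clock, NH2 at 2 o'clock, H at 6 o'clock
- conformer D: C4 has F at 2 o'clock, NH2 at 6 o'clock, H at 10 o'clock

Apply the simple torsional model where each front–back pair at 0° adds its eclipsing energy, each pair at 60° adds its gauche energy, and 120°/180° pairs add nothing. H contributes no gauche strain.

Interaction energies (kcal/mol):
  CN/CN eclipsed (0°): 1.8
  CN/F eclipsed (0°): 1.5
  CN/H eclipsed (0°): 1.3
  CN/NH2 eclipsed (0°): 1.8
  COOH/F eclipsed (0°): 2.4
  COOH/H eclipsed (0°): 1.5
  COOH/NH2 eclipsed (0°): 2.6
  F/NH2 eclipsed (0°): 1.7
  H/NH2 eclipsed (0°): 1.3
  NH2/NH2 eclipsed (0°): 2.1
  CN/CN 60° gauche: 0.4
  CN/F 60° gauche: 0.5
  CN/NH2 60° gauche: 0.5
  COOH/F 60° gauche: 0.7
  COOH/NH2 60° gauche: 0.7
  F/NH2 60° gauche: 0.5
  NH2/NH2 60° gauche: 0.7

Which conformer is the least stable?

A is eclipsed. CN at 0° is eclipsed with H at 0° (1.3); COOH at 120° is eclipsed with F at 120° (2.4); NH2 at 240° is eclipsed with NH2 at 240° (2.1). Total 5.8 kcal/mol.
B is eclipsed. CN at 0° is eclipsed with NH2 at 0° (1.8); COOH at 120° is eclipsed with H at 120° (1.5); NH2 at 240° is eclipsed with F at 240° (1.7). Total 5.0 kcal/mol.
C is staggered. CN at 0° is gauche with F at 300° (0.5); CN at 0° is gauche with NH2 at 60° (0.5); COOH at 120° is gauche with NH2 at 60° (0.7); NH2 at 240° is gauche with F at 300° (0.5). Total 2.2 kcal/mol.
D is staggered. CN at 0° is gauche with F at 60° (0.5); COOH at 120° is gauche with F at 60° (0.7); COOH at 120° is gauche with NH2 at 180° (0.7); NH2 at 240° is gauche with NH2 at 180° (0.7). Total 2.6 kcal/mol.
A has the highest total (5.8 kcal/mol).

A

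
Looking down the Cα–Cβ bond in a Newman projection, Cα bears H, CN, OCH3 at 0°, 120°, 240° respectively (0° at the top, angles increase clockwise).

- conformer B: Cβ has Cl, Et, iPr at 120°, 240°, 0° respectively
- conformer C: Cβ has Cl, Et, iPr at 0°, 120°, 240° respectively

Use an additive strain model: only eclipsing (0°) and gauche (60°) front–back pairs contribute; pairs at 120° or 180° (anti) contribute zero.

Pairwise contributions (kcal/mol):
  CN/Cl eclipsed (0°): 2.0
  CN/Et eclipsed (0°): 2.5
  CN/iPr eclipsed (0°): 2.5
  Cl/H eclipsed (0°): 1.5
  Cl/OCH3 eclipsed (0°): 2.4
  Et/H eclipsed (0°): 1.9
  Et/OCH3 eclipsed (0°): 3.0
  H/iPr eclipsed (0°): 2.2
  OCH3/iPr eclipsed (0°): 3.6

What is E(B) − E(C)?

B (eclipsed): H(0°)/iPr(0°) eclipsed 2.2; CN(120°)/Cl(120°) eclipsed 2.0; OCH3(240°)/Et(240°) eclipsed 3.0 → 7.2 kcal/mol.
C (eclipsed): H(0°)/Cl(0°) eclipsed 1.5; CN(120°)/Et(120°) eclipsed 2.5; OCH3(240°)/iPr(240°) eclipsed 3.6 → 7.6 kcal/mol.
E(B) − E(C) = 7.2 − 7.6 = -0.4 kcal/mol.

-0.4 kcal/mol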